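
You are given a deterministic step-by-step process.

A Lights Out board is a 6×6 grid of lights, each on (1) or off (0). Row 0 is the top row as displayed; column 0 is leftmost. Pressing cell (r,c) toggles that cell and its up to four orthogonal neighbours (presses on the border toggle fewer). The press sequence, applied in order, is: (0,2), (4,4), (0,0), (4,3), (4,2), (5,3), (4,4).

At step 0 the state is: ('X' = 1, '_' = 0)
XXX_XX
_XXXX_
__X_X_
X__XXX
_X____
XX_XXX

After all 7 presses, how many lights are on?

20

gen 0: XXX_XX
_XXXX_
__X_X_
X__XXX
_X____
XX_XXX
gen 1: X__XXX
_X_XX_
__X_X_
X__XXX
_X____
XX_XXX
gen 2: X__XXX
_X_XX_
__X_X_
X__X_X
_X_XXX
XX_X_X
gen 3: _X_XXX
XX_XX_
__X_X_
X__X_X
_X_XXX
XX_X_X
gen 4: _X_XXX
XX_XX_
__X_X_
X____X
_XX__X
XX___X
gen 5: _X_XXX
XX_XX_
__X_X_
X_X__X
___X_X
XXX__X
gen 6: _X_XXX
XX_XX_
__X_X_
X_X__X
_____X
XX_XXX
gen 7: _X_XXX
XX_XX_
__X_X_
X_X_XX
___XX_
XX_X_X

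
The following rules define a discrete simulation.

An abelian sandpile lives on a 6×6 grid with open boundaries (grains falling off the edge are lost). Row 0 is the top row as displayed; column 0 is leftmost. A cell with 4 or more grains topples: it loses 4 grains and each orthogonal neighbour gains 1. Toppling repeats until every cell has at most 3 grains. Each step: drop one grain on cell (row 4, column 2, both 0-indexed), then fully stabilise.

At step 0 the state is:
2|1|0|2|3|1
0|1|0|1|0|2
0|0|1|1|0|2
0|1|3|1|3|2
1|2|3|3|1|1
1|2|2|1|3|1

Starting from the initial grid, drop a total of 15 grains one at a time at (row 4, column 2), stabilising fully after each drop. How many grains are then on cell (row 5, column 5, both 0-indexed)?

[0] 2|1|0|2|3|1
0|1|0|1|0|2
0|0|1|1|0|2
0|1|3|1|3|2
1|2|3|3|1|1
1|2|2|1|3|1
[1] 2|1|0|2|3|1
0|1|0|1|0|2
0|0|2|1|0|2
0|2|0|3|3|2
1|3|2|0|2|1
1|2|3|2|3|1
[2] 2|1|0|2|3|1
0|1|0|1|0|2
0|0|2|1|0|2
0|2|0|3|3|2
1|3|3|0|2|1
1|2|3|2|3|1
[3] 2|1|0|2|3|1
0|1|0|1|0|2
0|0|2|1|0|2
0|3|1|3|3|2
2|1|2|1|2|1
2|0|1|3|3|1
[4] 2|1|0|2|3|1
0|1|0|1|0|2
0|0|2|1|0|2
0|3|1|3|3|2
2|1|3|1|2|1
2|0|1|3|3|1
[5] 2|1|0|2|3|1
0|1|0|1|0|2
0|0|2|1|0|2
0|3|2|3|3|2
2|2|0|2|2|1
2|0|2|3|3|1
[6] 2|1|0|2|3|1
0|1|0|1|0|2
0|0|2|1|0|2
0|3|2|3|3|2
2|2|1|2|2|1
2|0|2|3|3|1
[7] 2|1|0|2|3|1
0|1|0|1|0|2
0|0|2|1|0|2
0|3|2|3|3|2
2|2|2|2|2|1
2|0|2|3|3|1
[8] 2|1|0|2|3|1
0|1|0|1|0|2
0|0|2|1|0|2
0|3|2|3|3|2
2|2|3|2|2|1
2|0|2|3|3|1
[9] 2|1|0|2|3|1
0|1|0|1|0|2
0|0|2|1|0|2
0|3|3|3|3|2
2|3|0|3|2|1
2|0|3|3|3|1
[10] 2|1|0|2|3|1
0|1|0|1|0|2
0|0|2|1|0|2
0|3|3|3|3|2
2|3|1|3|2|1
2|0|3|3|3|1
[11] 2|1|0|2|3|1
0|1|0|1|0|2
0|0|2|1|0|2
0|3|3|3|3|2
2|3|2|3|2|1
2|0|3|3|3|1
[12] 2|1|0|2|3|1
0|1|0|1|0|2
0|0|2|1|0|2
0|3|3|3|3|2
2|3|3|3|2|1
2|0|3|3|3|1
[13] 2|1|0|2|3|1
0|1|0|1|0|2
0|1|3|2|1|2
1|1|3|3|1|3
3|2|1|0|2|2
2|2|2|3|1|2
[14] 2|1|0|2|3|1
0|1|0|1|0|2
0|1|3|2|1|2
1|1|3|3|1|3
3|2|2|0|2|2
2|2|2|3|1|2
[15] 2|1|0|2|3|1
0|1|0|1|0|2
0|1|3|2|1|2
1|1|3|3|1|3
3|2|3|0|2|2
2|2|2|3|1|2

2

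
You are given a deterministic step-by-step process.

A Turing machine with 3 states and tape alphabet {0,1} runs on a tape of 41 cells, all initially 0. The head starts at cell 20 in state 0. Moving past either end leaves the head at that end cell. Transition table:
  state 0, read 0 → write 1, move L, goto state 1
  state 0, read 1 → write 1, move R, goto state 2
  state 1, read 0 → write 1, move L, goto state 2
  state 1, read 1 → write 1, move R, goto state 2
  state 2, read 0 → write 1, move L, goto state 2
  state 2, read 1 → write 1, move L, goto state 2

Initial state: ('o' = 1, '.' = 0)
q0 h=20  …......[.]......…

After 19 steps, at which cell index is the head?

[0] q0 h=20  …......[.]......…
[1] q1 h=19  …......[.]o.....…
[2] q2 h=18  …......[.]oo....…
[3] q2 h=17  …......[.]ooo...…
[4] q2 h=16  …......[.]oooo..…
[5] q2 h=15  …......[.]ooooo.…
[6] q2 h=14  …......[.]oooooo…
[7] q2 h=13  …......[.]oooooo…
[8] q2 h=12  …......[.]oooooo…
[9] q2 h=11  …......[.]oooooo…
[10] q2 h=10  …......[.]oooooo…
[11] q2 h= 9  …......[.]oooooo…
[12] q2 h= 8  …......[.]oooooo…
[13] q2 h= 7  …......[.]oooooo…
[14] q2 h= 6  |......[.]oooooo…
[15] q2 h= 5  |.....[.]oooooo…
[16] q2 h= 4  |....[.]oooooo…
[17] q2 h= 3  |...[.]oooooo…
[18] q2 h= 2  |..[.]oooooo…
[19] q2 h= 1  |.[.]oooooo…

1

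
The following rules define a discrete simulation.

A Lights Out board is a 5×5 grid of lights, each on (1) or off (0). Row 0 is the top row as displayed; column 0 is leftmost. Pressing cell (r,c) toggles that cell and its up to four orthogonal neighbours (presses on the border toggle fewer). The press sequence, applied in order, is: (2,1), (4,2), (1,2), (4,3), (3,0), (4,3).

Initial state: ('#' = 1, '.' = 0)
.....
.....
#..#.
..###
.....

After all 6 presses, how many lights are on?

[0] .....
.....
#..#.
..###
.....
[1] .....
.#...
.###.
.####
.....
[2] .....
.#...
.###.
.#.##
.###.
[3] ..#..
..##.
.#.#.
.#.##
.###.
[4] ..#..
..##.
.#.#.
.#..#
.#..#
[5] ..#..
..##.
##.#.
#...#
##..#
[6] ..#..
..##.
##.#.
#..##
####.

13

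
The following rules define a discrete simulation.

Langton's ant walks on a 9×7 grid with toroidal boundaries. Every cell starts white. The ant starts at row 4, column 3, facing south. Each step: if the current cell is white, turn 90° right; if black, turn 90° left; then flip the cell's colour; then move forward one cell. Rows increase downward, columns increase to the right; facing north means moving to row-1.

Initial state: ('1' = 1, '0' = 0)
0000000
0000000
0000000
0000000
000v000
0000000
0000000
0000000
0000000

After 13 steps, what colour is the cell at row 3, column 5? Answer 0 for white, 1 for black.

1

t=0: 0000000
0000000
0000000
0000000
000v000
0000000
0000000
0000000
0000000
t=1: 0000000
0000000
0000000
0000000
00<1000
0000000
0000000
0000000
0000000
t=2: 0000000
0000000
0000000
00^0000
0011000
0000000
0000000
0000000
0000000
t=3: 0000000
0000000
0000000
001>000
0011000
0000000
0000000
0000000
0000000
t=4: 0000000
0000000
0000000
0011000
001v000
0000000
0000000
0000000
0000000
t=5: 0000000
0000000
0000000
0011000
0010>00
0000000
0000000
0000000
0000000
t=6: 0000000
0000000
0000000
0011000
0010100
0000v00
0000000
0000000
0000000
t=7: 0000000
0000000
0000000
0011000
0010100
000<100
0000000
0000000
0000000
t=8: 0000000
0000000
0000000
0011000
001^100
0001100
0000000
0000000
0000000
t=9: 0000000
0000000
0000000
0011000
0011>00
0001100
0000000
0000000
0000000
t=10: 0000000
0000000
0000000
0011^00
0011000
0001100
0000000
0000000
0000000
t=11: 0000000
0000000
0000000
00111>0
0011000
0001100
0000000
0000000
0000000
t=12: 0000000
0000000
0000000
0011110
00110v0
0001100
0000000
0000000
0000000
t=13: 0000000
0000000
0000000
0011110
0011<10
0001100
0000000
0000000
0000000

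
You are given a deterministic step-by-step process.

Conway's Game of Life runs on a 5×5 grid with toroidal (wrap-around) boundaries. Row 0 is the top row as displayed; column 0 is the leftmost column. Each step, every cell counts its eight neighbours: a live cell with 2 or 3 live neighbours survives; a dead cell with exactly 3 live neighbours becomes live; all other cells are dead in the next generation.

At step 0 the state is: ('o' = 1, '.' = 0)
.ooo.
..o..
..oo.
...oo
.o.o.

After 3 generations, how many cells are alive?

step 0: .ooo.
..o..
..oo.
...oo
.o.o.
step 1: .o.o.
.....
..o.o
....o
oo...
step 2: ooo..
..oo.
...o.
.o.oo
ooo.o
step 3: .....
...oo
.....
.o...
.....

3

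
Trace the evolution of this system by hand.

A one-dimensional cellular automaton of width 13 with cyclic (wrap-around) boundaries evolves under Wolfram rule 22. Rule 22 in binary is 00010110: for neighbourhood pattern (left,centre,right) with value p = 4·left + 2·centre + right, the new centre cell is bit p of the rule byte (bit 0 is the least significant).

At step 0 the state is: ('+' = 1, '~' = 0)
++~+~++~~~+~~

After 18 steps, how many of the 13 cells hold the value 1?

0

0) ++~+~++~~~+~~
1) ~~~+~~~+~++++
2) +~+++~++~~~~~
3) +~~~~~~~+~~~+
4) ~+~~~~~+++~+~
5) +++~~~+~~~~++
6) ~~~+~+++~~+~~
7) ~~++~~~~++++~
8) ~+~~+~~+~~~~+
9) ~++++++++~~++
10) ~~~~~~~~~++~~
11) ~~~~~~~~+~~+~
12) ~~~~~~~++++++
13) +~~~~~+~~~~~~
14) ++~~~+++~~~~+
15) ~~+~+~~~+~~+~
16) ~++~++~++++++
17) ~~~~~~~~~~~~~
18) ~~~~~~~~~~~~~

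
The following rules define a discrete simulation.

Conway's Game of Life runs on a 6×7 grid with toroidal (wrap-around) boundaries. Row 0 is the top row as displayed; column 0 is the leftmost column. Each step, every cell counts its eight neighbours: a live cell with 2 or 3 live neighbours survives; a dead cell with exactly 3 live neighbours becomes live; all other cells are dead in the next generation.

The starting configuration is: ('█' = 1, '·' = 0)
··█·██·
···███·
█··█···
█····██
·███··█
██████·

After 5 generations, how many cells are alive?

[0] ··█·██·
···███·
█··█···
█····██
·███··█
██████·
[1] ·······
··█··██
█··█···
···███·
·······
█······
[2] ······█
······█
··██···
···██··
····█··
·······
[3] ·······
·······
··███··
··█·█··
···██··
·······
[4] ·······
···█···
··█·█··
··█··█·
···██··
·······
[5] ·······
···█···
··█·█··
··█··█·
···██··
·······

7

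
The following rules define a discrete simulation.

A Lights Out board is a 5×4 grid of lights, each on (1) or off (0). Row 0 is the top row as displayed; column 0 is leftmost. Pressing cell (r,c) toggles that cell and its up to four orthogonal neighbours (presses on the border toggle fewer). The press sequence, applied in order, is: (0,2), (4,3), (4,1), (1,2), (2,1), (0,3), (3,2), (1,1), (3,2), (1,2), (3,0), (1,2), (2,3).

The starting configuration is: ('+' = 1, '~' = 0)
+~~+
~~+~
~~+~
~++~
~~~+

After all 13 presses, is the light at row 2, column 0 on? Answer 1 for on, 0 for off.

k=0  +~~+
~~+~
~~+~
~++~
~~~+
k=1  +++~
~~~~
~~+~
~++~
~~~+
k=2  +++~
~~~~
~~+~
~+++
~~+~
k=3  +++~
~~~~
~~+~
~~++
++~~
k=4  ++~~
~+++
~~~~
~~++
++~~
k=5  ++~~
~~++
+++~
~+++
++~~
k=6  ++++
~~+~
+++~
~+++
++~~
k=7  ++++
~~+~
++~~
~~~~
+++~
k=8  +~++
++~~
+~~~
~~~~
+++~
k=9  +~++
++~~
+~+~
~+++
++~~
k=10  +~~+
+~++
+~~~
~+++
++~~
k=11  +~~+
+~++
~~~~
+~++
~+~~
k=12  +~++
++~~
~~+~
+~++
~+~~
k=13  +~++
++~+
~~~+
+~+~
~+~~

0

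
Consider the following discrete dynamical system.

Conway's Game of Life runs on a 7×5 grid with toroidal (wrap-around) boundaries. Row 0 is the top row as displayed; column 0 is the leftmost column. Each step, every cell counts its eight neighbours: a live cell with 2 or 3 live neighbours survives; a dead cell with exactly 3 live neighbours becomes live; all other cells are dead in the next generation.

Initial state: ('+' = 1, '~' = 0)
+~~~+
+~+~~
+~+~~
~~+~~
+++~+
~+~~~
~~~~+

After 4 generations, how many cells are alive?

[0] +~~~+
+~+~~
+~+~~
~~+~~
+++~+
~+~~~
~~~~+
[1] ++~++
+~~+~
~~++~
~~+~+
+~++~
~++++
~~~~+
[2] ~+++~
+~~~~
~++~~
~~~~+
+~~~~
~+~~~
~~~~~
[3] ~++~~
+~~+~
++~~~
++~~~
+~~~~
~~~~~
~+~~~
[4] +++~~
+~~~+
~~+~~
~~~~+
++~~~
~~~~~
~++~~

11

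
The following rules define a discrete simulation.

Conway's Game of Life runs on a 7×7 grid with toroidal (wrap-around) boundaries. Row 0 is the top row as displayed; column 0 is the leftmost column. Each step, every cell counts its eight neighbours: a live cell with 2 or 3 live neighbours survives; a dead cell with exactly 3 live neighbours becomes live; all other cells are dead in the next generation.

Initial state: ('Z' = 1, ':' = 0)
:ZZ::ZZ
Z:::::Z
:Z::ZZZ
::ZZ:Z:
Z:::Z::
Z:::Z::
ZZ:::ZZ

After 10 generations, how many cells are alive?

gen 0: :ZZ::ZZ
Z:::::Z
:Z::ZZZ
::ZZ:Z:
Z:::Z::
Z:::Z::
ZZ:::ZZ
gen 1: ::Z::::
::Z:Z::
:ZZZZ::
ZZZZ:::
:Z::ZZZ
::::Z::
::Z:Z::
gen 2: :ZZ::::
::::Z::
Z:::Z::
::::::Z
:Z::ZZZ
::::Z::
:::::::
gen 3: :::::::
:Z:Z:::
:::::Z:
::::Z:Z
Z:::Z:Z
::::Z::
:::::::
gen 4: :::::::
:::::::
::::ZZ:
Z:::Z:Z
Z::ZZ:Z
:::::Z:
:::::::
gen 5: :::::::
:::::::
::::ZZZ
Z::::::
Z::ZZ::
::::ZZZ
:::::::
gen 6: :::::::
:::::Z:
:::::ZZ
Z::Z:::
Z::ZZ::
:::ZZZZ
:::::Z:
gen 7: :::::::
:::::ZZ
::::ZZZ
Z::Z:Z:
Z:Z::::
:::Z::Z
:::::ZZ
gen 8: :::::::
::::Z:Z
Z::::::
ZZ:Z:Z:
ZZZZZ::
Z::::ZZ
:::::ZZ
gen 9: ::::::Z
:::::::
ZZ::ZZ:
:::Z:::
:::Z:::
::ZZ:::
Z::::Z:
gen 10: ::::::Z
Z::::ZZ
::::Z::
::ZZ:::
:::ZZ::
::ZZZ::
::::::Z

13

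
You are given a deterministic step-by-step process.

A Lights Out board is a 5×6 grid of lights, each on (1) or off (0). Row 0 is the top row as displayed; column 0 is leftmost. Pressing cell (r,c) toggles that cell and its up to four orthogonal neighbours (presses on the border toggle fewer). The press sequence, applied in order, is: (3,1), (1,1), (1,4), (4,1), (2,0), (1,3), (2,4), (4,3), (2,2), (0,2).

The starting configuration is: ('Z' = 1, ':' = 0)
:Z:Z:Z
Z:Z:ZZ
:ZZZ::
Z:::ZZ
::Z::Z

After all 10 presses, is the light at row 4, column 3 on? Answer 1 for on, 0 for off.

k=0  :Z:Z:Z
Z:Z:ZZ
:ZZZ::
Z:::ZZ
::Z::Z
k=1  :Z:Z:Z
Z:Z:ZZ
::ZZ::
:ZZ:ZZ
:ZZ::Z
k=2  :::Z:Z
:Z::ZZ
:ZZZ::
:ZZ:ZZ
:ZZ::Z
k=3  :::ZZZ
:Z:Z::
:ZZZZ:
:ZZ:ZZ
:ZZ::Z
k=4  :::ZZZ
:Z:Z::
:ZZZZ:
::Z:ZZ
Z::::Z
k=5  :::ZZZ
ZZ:Z::
Z:ZZZ:
Z:Z:ZZ
Z::::Z
k=6  ::::ZZ
ZZZ:Z:
Z:Z:Z:
Z:Z:ZZ
Z::::Z
k=7  ::::ZZ
ZZZ:::
Z:ZZ:Z
Z:Z::Z
Z::::Z
k=8  ::::ZZ
ZZZ:::
Z:ZZ:Z
Z:ZZ:Z
Z:ZZZZ
k=9  ::::ZZ
ZZ::::
ZZ:::Z
Z::Z:Z
Z:ZZZZ
k=10  :ZZZZZ
ZZZ:::
ZZ:::Z
Z::Z:Z
Z:ZZZZ

1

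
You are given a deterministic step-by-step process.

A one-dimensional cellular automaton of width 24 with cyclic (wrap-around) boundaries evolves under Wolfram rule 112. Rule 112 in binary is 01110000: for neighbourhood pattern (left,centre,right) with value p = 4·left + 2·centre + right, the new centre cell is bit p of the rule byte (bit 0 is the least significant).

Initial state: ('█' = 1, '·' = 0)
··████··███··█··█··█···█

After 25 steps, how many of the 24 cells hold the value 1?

8

step 0: ··████··███··█··█··█···█
step 1: █····██···██··█··█··█···
step 2: ·█····██···██··█··█··█··
step 3: ··█····██···██··█··█··█·
step 4: ···█····██···██··█··█··█
step 5: █···█····██···██··█··█··
step 6: ·█···█····██···██··█··█·
step 7: ··█···█····██···██··█··█
step 8: █··█···█····██···██··█··
step 9: ·█··█···█····██···██··█·
step 10: ··█··█···█····██···██··█
step 11: █··█··█···█····██···██··
step 12: ·█··█··█···█····██···██·
step 13: ··█··█··█···█····██···██
step 14: █··█··█··█···█····██···█
step 15: ██··█··█··█···█····██···
step 16: ·██··█··█··█···█····██··
step 17: ··██··█··█··█···█····██·
step 18: ···██··█··█··█···█····██
step 19: █···██··█··█··█···█····█
step 20: ██···██··█··█··█···█····
step 21: ·██···██··█··█··█···█···
step 22: ··██···██··█··█··█···█··
step 23: ···██···██··█··█··█···█·
step 24: ····██···██··█··█··█···█
step 25: █····██···██··█··█··█···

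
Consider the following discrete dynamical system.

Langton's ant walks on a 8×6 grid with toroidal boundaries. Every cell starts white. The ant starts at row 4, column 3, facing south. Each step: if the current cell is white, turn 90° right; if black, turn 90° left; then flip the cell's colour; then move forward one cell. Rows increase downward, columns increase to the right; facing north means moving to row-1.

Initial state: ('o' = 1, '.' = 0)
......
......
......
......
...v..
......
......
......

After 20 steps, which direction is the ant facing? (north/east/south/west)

north

t=0: ......
......
......
......
...v..
......
......
......
t=1: ......
......
......
......
..<o..
......
......
......
t=2: ......
......
......
..^...
..oo..
......
......
......
t=3: ......
......
......
..o>..
..oo..
......
......
......
t=4: ......
......
......
..oo..
..ov..
......
......
......
t=5: ......
......
......
..oo..
..o.>.
......
......
......
t=6: ......
......
......
..oo..
..o.o.
....v.
......
......
t=7: ......
......
......
..oo..
..o.o.
...<o.
......
......
t=8: ......
......
......
..oo..
..o^o.
...oo.
......
......
t=9: ......
......
......
..oo..
..oo>.
...oo.
......
......
t=10: ......
......
......
..oo^.
..oo..
...oo.
......
......
t=11: ......
......
......
..ooo>
..oo..
...oo.
......
......
t=12: ......
......
......
..oooo
..oo.v
...oo.
......
......
t=13: ......
......
......
..oooo
..oo<o
...oo.
......
......
t=14: ......
......
......
..oo^o
..oooo
...oo.
......
......
t=15: ......
......
......
..o<.o
..oooo
...oo.
......
......
t=16: ......
......
......
..o..o
..ovoo
...oo.
......
......
t=17: ......
......
......
..o..o
..o.>o
...oo.
......
......
t=18: ......
......
......
..o.^o
..o..o
...oo.
......
......
t=19: ......
......
......
..o.o>
..o..o
...oo.
......
......
t=20: ......
......
.....^
..o.o.
..o..o
...oo.
......
......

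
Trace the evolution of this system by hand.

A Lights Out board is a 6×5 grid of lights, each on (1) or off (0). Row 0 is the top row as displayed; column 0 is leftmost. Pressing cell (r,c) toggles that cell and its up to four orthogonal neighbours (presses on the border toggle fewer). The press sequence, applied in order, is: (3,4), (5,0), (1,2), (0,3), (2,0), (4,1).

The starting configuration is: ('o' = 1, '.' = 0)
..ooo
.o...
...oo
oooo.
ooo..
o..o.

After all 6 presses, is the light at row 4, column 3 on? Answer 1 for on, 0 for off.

0

k=0  ..ooo
.o...
...oo
oooo.
ooo..
o..o.
k=1  ..ooo
.o...
...o.
ooo.o
ooo.o
o..o.
k=2  ..ooo
.o...
...o.
ooo.o
.oo.o
.o.o.
k=3  ...oo
..oo.
..oo.
ooo.o
.oo.o
.o.o.
k=4  ..o..
..o..
..oo.
ooo.o
.oo.o
.o.o.
k=5  ..o..
o.o..
oooo.
.oo.o
.oo.o
.o.o.
k=6  ..o..
o.o..
oooo.
..o.o
o...o
...o.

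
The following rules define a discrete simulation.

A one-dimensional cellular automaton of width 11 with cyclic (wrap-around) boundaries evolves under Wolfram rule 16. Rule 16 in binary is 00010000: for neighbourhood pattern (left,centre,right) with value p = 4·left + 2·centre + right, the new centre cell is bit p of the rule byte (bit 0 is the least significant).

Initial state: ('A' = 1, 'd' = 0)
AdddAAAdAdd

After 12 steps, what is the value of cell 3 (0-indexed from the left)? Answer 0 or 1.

0

step 0: AdddAAAdAdd
step 1: dAdddddddAd
step 2: ddAdddddddA
step 3: AddAddddddd
step 4: dAddAdddddd
step 5: ddAddAddddd
step 6: dddAddAdddd
step 7: ddddAddAddd
step 8: dddddAddAdd
step 9: ddddddAddAd
step 10: dddddddAddA
step 11: AdddddddAdd
step 12: dAdddddddAd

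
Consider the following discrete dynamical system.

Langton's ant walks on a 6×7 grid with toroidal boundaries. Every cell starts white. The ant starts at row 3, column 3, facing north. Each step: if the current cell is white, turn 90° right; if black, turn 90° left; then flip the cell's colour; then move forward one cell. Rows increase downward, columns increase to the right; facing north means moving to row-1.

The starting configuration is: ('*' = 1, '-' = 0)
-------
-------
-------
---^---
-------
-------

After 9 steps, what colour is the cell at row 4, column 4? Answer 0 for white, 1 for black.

gen 0: -------
-------
-------
---^---
-------
-------
gen 1: -------
-------
-------
---*>--
-------
-------
gen 2: -------
-------
-------
---**--
----v--
-------
gen 3: -------
-------
-------
---**--
---<*--
-------
gen 4: -------
-------
-------
---^*--
---**--
-------
gen 5: -------
-------
-------
--<-*--
---**--
-------
gen 6: -------
-------
--^----
--*-*--
---**--
-------
gen 7: -------
-------
--*>---
--*-*--
---**--
-------
gen 8: -------
-------
--**---
--*v*--
---**--
-------
gen 9: -------
-------
--**---
--<**--
---**--
-------

1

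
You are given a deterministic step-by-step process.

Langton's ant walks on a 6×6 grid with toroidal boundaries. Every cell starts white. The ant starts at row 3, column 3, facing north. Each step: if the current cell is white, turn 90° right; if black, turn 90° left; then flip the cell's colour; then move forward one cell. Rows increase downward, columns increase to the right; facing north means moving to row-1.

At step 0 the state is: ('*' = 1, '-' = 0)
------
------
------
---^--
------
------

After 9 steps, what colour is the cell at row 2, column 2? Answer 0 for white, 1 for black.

gen 0: ------
------
------
---^--
------
------
gen 1: ------
------
------
---*>-
------
------
gen 2: ------
------
------
---**-
----v-
------
gen 3: ------
------
------
---**-
---<*-
------
gen 4: ------
------
------
---^*-
---**-
------
gen 5: ------
------
------
--<-*-
---**-
------
gen 6: ------
------
--^---
--*-*-
---**-
------
gen 7: ------
------
--*>--
--*-*-
---**-
------
gen 8: ------
------
--**--
--*v*-
---**-
------
gen 9: ------
------
--**--
--<**-
---**-
------

1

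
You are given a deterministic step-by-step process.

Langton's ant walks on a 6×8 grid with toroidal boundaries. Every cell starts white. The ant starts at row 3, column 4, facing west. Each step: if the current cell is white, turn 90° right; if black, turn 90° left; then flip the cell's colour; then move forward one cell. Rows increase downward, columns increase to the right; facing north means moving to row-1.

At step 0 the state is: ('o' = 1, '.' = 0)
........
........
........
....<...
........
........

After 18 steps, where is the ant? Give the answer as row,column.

4,5

gen 0: ........
........
........
....<...
........
........
gen 1: ........
........
....^...
....o...
........
........
gen 2: ........
........
....o>..
....o...
........
........
gen 3: ........
........
....oo..
....ov..
........
........
gen 4: ........
........
....oo..
....<o..
........
........
gen 5: ........
........
....oo..
.....o..
....v...
........
gen 6: ........
........
....oo..
.....o..
...<o...
........
gen 7: ........
........
....oo..
...^.o..
...oo...
........
gen 8: ........
........
....oo..
...o>o..
...oo...
........
gen 9: ........
........
....oo..
...ooo..
...ov...
........
gen 10: ........
........
....oo..
...ooo..
...o.>..
........
gen 11: ........
........
....oo..
...ooo..
...o.o..
.....v..
gen 12: ........
........
....oo..
...ooo..
...o.o..
....<o..
gen 13: ........
........
....oo..
...ooo..
...o^o..
....oo..
gen 14: ........
........
....oo..
...ooo..
...oo>..
....oo..
gen 15: ........
........
....oo..
...oo^..
...oo...
....oo..
gen 16: ........
........
....oo..
...o<...
...oo...
....oo..
gen 17: ........
........
....oo..
...o....
...ov...
....oo..
gen 18: ........
........
....oo..
...o....
...o.>..
....oo..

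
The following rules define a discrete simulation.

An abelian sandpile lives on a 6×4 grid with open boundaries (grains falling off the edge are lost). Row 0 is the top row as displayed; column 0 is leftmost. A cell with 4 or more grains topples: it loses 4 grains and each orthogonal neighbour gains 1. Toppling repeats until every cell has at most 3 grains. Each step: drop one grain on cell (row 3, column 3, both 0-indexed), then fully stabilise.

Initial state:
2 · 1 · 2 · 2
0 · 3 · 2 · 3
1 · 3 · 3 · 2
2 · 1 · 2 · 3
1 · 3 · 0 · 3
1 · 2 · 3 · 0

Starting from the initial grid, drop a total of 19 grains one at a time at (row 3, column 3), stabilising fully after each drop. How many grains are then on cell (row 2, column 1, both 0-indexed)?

0) 2 · 1 · 2 · 2
0 · 3 · 2 · 3
1 · 3 · 3 · 2
2 · 1 · 2 · 3
1 · 3 · 0 · 3
1 · 2 · 3 · 0
1) 2 · 1 · 2 · 2
0 · 3 · 2 · 3
1 · 3 · 3 · 3
2 · 1 · 3 · 1
1 · 3 · 1 · 0
1 · 2 · 3 · 1
2) 2 · 1 · 2 · 2
0 · 3 · 2 · 3
1 · 3 · 3 · 3
2 · 1 · 3 · 2
1 · 3 · 1 · 0
1 · 2 · 3 · 1
3) 2 · 1 · 2 · 2
0 · 3 · 2 · 3
1 · 3 · 3 · 3
2 · 1 · 3 · 3
1 · 3 · 1 · 0
1 · 2 · 3 · 1
4) 2 · 2 · 3 · 3
1 · 1 · 1 · 1
2 · 1 · 3 · 2
2 · 3 · 1 · 2
1 · 3 · 2 · 1
1 · 2 · 3 · 1
5) 2 · 2 · 3 · 3
1 · 1 · 1 · 1
2 · 1 · 3 · 2
2 · 3 · 1 · 3
1 · 3 · 2 · 1
1 · 2 · 3 · 1
6) 2 · 2 · 3 · 3
1 · 1 · 1 · 1
2 · 1 · 3 · 3
2 · 3 · 2 · 0
1 · 3 · 2 · 2
1 · 2 · 3 · 1
7) 2 · 2 · 3 · 3
1 · 1 · 1 · 1
2 · 1 · 3 · 3
2 · 3 · 2 · 1
1 · 3 · 2 · 2
1 · 2 · 3 · 1
8) 2 · 2 · 3 · 3
1 · 1 · 1 · 1
2 · 1 · 3 · 3
2 · 3 · 2 · 2
1 · 3 · 2 · 2
1 · 2 · 3 · 1
9) 2 · 2 · 3 · 3
1 · 1 · 1 · 1
2 · 1 · 3 · 3
2 · 3 · 2 · 3
1 · 3 · 2 · 2
1 · 2 · 3 · 1
10) 2 · 2 · 3 · 3
1 · 1 · 2 · 2
2 · 3 · 1 · 1
3 · 1 · 2 · 3
2 · 2 · 2 · 0
2 · 0 · 1 · 3
11) 2 · 2 · 3 · 3
1 · 1 · 2 · 2
2 · 3 · 1 · 2
3 · 1 · 3 · 0
2 · 2 · 2 · 1
2 · 0 · 1 · 3
12) 2 · 2 · 3 · 3
1 · 1 · 2 · 2
2 · 3 · 1 · 2
3 · 1 · 3 · 1
2 · 2 · 2 · 1
2 · 0 · 1 · 3
13) 2 · 2 · 3 · 3
1 · 1 · 2 · 2
2 · 3 · 1 · 2
3 · 1 · 3 · 2
2 · 2 · 2 · 1
2 · 0 · 1 · 3
14) 2 · 2 · 3 · 3
1 · 1 · 2 · 2
2 · 3 · 1 · 2
3 · 1 · 3 · 3
2 · 2 · 2 · 1
2 · 0 · 1 · 3
15) 2 · 2 · 3 · 3
1 · 1 · 2 · 2
2 · 3 · 2 · 3
3 · 2 · 0 · 1
2 · 2 · 3 · 2
2 · 0 · 1 · 3
16) 2 · 2 · 3 · 3
1 · 1 · 2 · 2
2 · 3 · 2 · 3
3 · 2 · 0 · 2
2 · 2 · 3 · 2
2 · 0 · 1 · 3
17) 2 · 2 · 3 · 3
1 · 1 · 2 · 2
2 · 3 · 2 · 3
3 · 2 · 0 · 3
2 · 2 · 3 · 2
2 · 0 · 1 · 3
18) 2 · 2 · 3 · 3
1 · 1 · 2 · 3
2 · 3 · 3 · 0
3 · 2 · 1 · 1
2 · 2 · 3 · 3
2 · 0 · 1 · 3
19) 2 · 2 · 3 · 3
1 · 1 · 2 · 3
2 · 3 · 3 · 0
3 · 2 · 1 · 2
2 · 2 · 3 · 3
2 · 0 · 1 · 3

3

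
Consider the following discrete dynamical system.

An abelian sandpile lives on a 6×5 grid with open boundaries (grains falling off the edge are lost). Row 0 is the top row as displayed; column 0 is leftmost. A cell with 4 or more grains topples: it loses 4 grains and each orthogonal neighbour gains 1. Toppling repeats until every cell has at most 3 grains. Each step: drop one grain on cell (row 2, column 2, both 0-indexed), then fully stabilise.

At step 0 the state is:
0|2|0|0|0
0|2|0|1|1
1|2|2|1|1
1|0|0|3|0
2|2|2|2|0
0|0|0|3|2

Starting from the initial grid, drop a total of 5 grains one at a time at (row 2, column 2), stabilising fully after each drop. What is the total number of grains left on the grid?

step 0: 0|2|0|0|0
0|2|0|1|1
1|2|2|1|1
1|0|0|3|0
2|2|2|2|0
0|0|0|3|2
step 1: 0|2|0|0|0
0|2|0|1|1
1|2|3|1|1
1|0|0|3|0
2|2|2|2|0
0|0|0|3|2
step 2: 0|2|0|0|0
0|2|1|1|1
1|3|0|2|1
1|0|1|3|0
2|2|2|2|0
0|0|0|3|2
step 3: 0|2|0|0|0
0|2|1|1|1
1|3|1|2|1
1|0|1|3|0
2|2|2|2|0
0|0|0|3|2
step 4: 0|2|0|0|0
0|2|1|1|1
1|3|2|2|1
1|0|1|3|0
2|2|2|2|0
0|0|0|3|2
step 5: 0|2|0|0|0
0|2|1|1|1
1|3|3|2|1
1|0|1|3|0
2|2|2|2|0
0|0|0|3|2

35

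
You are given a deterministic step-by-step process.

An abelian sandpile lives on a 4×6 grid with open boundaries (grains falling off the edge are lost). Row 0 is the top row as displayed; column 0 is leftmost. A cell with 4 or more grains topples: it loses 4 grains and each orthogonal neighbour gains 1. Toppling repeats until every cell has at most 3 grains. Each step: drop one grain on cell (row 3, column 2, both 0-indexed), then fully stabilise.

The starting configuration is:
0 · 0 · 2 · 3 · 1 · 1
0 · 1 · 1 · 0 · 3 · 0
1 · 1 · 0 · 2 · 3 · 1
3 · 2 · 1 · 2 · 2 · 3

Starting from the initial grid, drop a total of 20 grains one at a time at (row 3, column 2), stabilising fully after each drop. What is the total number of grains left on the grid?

38

step 0: 0 · 0 · 2 · 3 · 1 · 1
0 · 1 · 1 · 0 · 3 · 0
1 · 1 · 0 · 2 · 3 · 1
3 · 2 · 1 · 2 · 2 · 3
step 1: 0 · 0 · 2 · 3 · 1 · 1
0 · 1 · 1 · 0 · 3 · 0
1 · 1 · 0 · 2 · 3 · 1
3 · 2 · 2 · 2 · 2 · 3
step 2: 0 · 0 · 2 · 3 · 1 · 1
0 · 1 · 1 · 0 · 3 · 0
1 · 1 · 0 · 2 · 3 · 1
3 · 2 · 3 · 2 · 2 · 3
step 3: 0 · 0 · 2 · 3 · 1 · 1
0 · 1 · 1 · 0 · 3 · 0
1 · 1 · 1 · 2 · 3 · 1
3 · 3 · 0 · 3 · 2 · 3
step 4: 0 · 0 · 2 · 3 · 1 · 1
0 · 1 · 1 · 0 · 3 · 0
1 · 1 · 1 · 2 · 3 · 1
3 · 3 · 1 · 3 · 2 · 3
step 5: 0 · 0 · 2 · 3 · 1 · 1
0 · 1 · 1 · 0 · 3 · 0
1 · 1 · 1 · 2 · 3 · 1
3 · 3 · 2 · 3 · 2 · 3
step 6: 0 · 0 · 2 · 3 · 1 · 1
0 · 1 · 1 · 0 · 3 · 0
1 · 1 · 1 · 2 · 3 · 1
3 · 3 · 3 · 3 · 2 · 3
step 7: 0 · 0 · 2 · 3 · 1 · 1
0 · 1 · 1 · 0 · 3 · 0
2 · 2 · 2 · 3 · 3 · 1
0 · 1 · 2 · 0 · 3 · 3
step 8: 0 · 0 · 2 · 3 · 1 · 1
0 · 1 · 1 · 0 · 3 · 0
2 · 2 · 2 · 3 · 3 · 1
0 · 1 · 3 · 0 · 3 · 3
step 9: 0 · 0 · 2 · 3 · 1 · 1
0 · 1 · 1 · 0 · 3 · 0
2 · 2 · 3 · 3 · 3 · 1
0 · 2 · 0 · 1 · 3 · 3
step 10: 0 · 0 · 2 · 3 · 1 · 1
0 · 1 · 1 · 0 · 3 · 0
2 · 2 · 3 · 3 · 3 · 1
0 · 2 · 1 · 1 · 3 · 3
step 11: 0 · 0 · 2 · 3 · 1 · 1
0 · 1 · 1 · 0 · 3 · 0
2 · 2 · 3 · 3 · 3 · 1
0 · 2 · 2 · 1 · 3 · 3
step 12: 0 · 0 · 2 · 3 · 1 · 1
0 · 1 · 1 · 0 · 3 · 0
2 · 2 · 3 · 3 · 3 · 1
0 · 2 · 3 · 1 · 3 · 3
step 13: 0 · 0 · 2 · 3 · 2 · 1
0 · 1 · 2 · 2 · 0 · 1
2 · 3 · 1 · 2 · 2 · 3
0 · 3 · 2 · 0 · 2 · 0
step 14: 0 · 0 · 2 · 3 · 2 · 1
0 · 1 · 2 · 2 · 0 · 1
2 · 3 · 1 · 2 · 2 · 3
0 · 3 · 3 · 0 · 2 · 0
step 15: 0 · 0 · 2 · 3 · 2 · 1
0 · 2 · 2 · 2 · 0 · 1
3 · 0 · 3 · 2 · 2 · 3
1 · 1 · 1 · 1 · 2 · 0
step 16: 0 · 0 · 2 · 3 · 2 · 1
0 · 2 · 2 · 2 · 0 · 1
3 · 0 · 3 · 2 · 2 · 3
1 · 1 · 2 · 1 · 2 · 0
step 17: 0 · 0 · 2 · 3 · 2 · 1
0 · 2 · 2 · 2 · 0 · 1
3 · 0 · 3 · 2 · 2 · 3
1 · 1 · 3 · 1 · 2 · 0
step 18: 0 · 0 · 2 · 3 · 2 · 1
0 · 2 · 3 · 2 · 0 · 1
3 · 1 · 0 · 3 · 2 · 3
1 · 2 · 1 · 2 · 2 · 0
step 19: 0 · 0 · 2 · 3 · 2 · 1
0 · 2 · 3 · 2 · 0 · 1
3 · 1 · 0 · 3 · 2 · 3
1 · 2 · 2 · 2 · 2 · 0
step 20: 0 · 0 · 2 · 3 · 2 · 1
0 · 2 · 3 · 2 · 0 · 1
3 · 1 · 0 · 3 · 2 · 3
1 · 2 · 3 · 2 · 2 · 0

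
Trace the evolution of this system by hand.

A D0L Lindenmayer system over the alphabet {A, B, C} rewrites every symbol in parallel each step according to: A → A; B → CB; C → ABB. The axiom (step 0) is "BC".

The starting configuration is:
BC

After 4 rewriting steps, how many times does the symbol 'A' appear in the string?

10

step 0: BC
step 1: CBABB
step 2: ABBCBACBCB
step 3: ACBCBABBCBAABBCBABBCB
step 4: AABBCBABBCBACBCBABBCBAACBCBABBCBACBCBABBCB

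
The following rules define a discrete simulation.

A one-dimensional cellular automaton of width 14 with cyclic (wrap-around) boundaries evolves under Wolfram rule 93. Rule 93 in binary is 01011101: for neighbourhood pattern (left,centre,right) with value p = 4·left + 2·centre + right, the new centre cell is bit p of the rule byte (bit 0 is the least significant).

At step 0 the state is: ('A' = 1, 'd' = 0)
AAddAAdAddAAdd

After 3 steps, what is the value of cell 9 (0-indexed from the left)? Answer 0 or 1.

k=0  AAddAAdAddAAdd
k=1  AAAdAAdAAdAAAd
k=2  AdAdAAdAAdAdAd
k=3  AdAdAAdAAdAdAd

0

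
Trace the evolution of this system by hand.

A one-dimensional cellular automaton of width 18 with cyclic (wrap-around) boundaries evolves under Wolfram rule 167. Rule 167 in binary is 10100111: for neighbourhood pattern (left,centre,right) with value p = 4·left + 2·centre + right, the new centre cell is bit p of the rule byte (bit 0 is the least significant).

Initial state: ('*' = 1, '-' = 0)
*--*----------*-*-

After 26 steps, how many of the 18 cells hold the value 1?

0) *--*----------*-*-
1) *-**-*************
2) -*--*-************
3) **-***-**********-
4) --*-*-*-********-*
5) -*******-******-**
6) *-*****-*-****-*--
7) **-***-***-**-**-*
8) *-*-*-*-*-*--*--*-
9) ***********-**-***
10) **********-*--*-**
11) *********-**-***-*
12) ********-*--*-*-*-
13) -******-**-*******
14) *-****-*--*-*****-
15) **-**-**-***-***-*
16) *-*--*--*-*-*-*-*-
17) ***-**-***********
18) **-*--*-**********
19) *-**-***-*********
20) -*--*-*-*-********
21) **-*******-******-
22) --*-*****-*-****-*
23) -***-***-***-**-**
24) *-*-*-*-*-*-*--*--
25) *************-**-*
26) ************-*--*-

14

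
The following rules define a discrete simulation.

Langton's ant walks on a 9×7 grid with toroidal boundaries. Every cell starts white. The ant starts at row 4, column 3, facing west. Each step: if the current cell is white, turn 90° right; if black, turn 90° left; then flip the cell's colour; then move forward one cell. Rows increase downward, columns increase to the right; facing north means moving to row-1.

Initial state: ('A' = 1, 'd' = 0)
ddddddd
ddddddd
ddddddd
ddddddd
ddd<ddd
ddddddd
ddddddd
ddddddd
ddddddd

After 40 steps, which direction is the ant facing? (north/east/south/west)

west

0) ddddddd
ddddddd
ddddddd
ddddddd
ddd<ddd
ddddddd
ddddddd
ddddddd
ddddddd
1) ddddddd
ddddddd
ddddddd
ddd^ddd
dddAddd
ddddddd
ddddddd
ddddddd
ddddddd
2) ddddddd
ddddddd
ddddddd
dddA>dd
dddAddd
ddddddd
ddddddd
ddddddd
ddddddd
3) ddddddd
ddddddd
ddddddd
dddAAdd
dddAvdd
ddddddd
ddddddd
ddddddd
ddddddd
4) ddddddd
ddddddd
ddddddd
dddAAdd
ddd<Add
ddddddd
ddddddd
ddddddd
ddddddd
5) ddddddd
ddddddd
ddddddd
dddAAdd
ddddAdd
dddvddd
ddddddd
ddddddd
ddddddd
6) ddddddd
ddddddd
ddddddd
dddAAdd
ddddAdd
dd<Addd
ddddddd
ddddddd
ddddddd
7) ddddddd
ddddddd
ddddddd
dddAAdd
dd^dAdd
ddAAddd
ddddddd
ddddddd
ddddddd
8) ddddddd
ddddddd
ddddddd
dddAAdd
ddA>Add
ddAAddd
ddddddd
ddddddd
ddddddd
9) ddddddd
ddddddd
ddddddd
dddAAdd
ddAAAdd
ddAvddd
ddddddd
ddddddd
ddddddd
10) ddddddd
ddddddd
ddddddd
dddAAdd
ddAAAdd
ddAd>dd
ddddddd
ddddddd
ddddddd
11) ddddddd
ddddddd
ddddddd
dddAAdd
ddAAAdd
ddAdAdd
ddddvdd
ddddddd
ddddddd
12) ddddddd
ddddddd
ddddddd
dddAAdd
ddAAAdd
ddAdAdd
ddd<Add
ddddddd
ddddddd
13) ddddddd
ddddddd
ddddddd
dddAAdd
ddAAAdd
ddA^Add
dddAAdd
ddddddd
ddddddd
14) ddddddd
ddddddd
ddddddd
dddAAdd
ddAAAdd
ddAA>dd
dddAAdd
ddddddd
ddddddd
15) ddddddd
ddddddd
ddddddd
dddAAdd
ddAA^dd
ddAAddd
dddAAdd
ddddddd
ddddddd
16) ddddddd
ddddddd
ddddddd
dddAAdd
ddA<ddd
ddAAddd
dddAAdd
ddddddd
ddddddd
17) ddddddd
ddddddd
ddddddd
dddAAdd
ddAdddd
ddAvddd
dddAAdd
ddddddd
ddddddd
18) ddddddd
ddddddd
ddddddd
dddAAdd
ddAdddd
ddAd>dd
dddAAdd
ddddddd
ddddddd
19) ddddddd
ddddddd
ddddddd
dddAAdd
ddAdddd
ddAdAdd
dddAvdd
ddddddd
ddddddd
20) ddddddd
ddddddd
ddddddd
dddAAdd
ddAdddd
ddAdAdd
dddAd>d
ddddddd
ddddddd
21) ddddddd
ddddddd
ddddddd
dddAAdd
ddAdddd
ddAdAdd
dddAdAd
dddddvd
ddddddd
22) ddddddd
ddddddd
ddddddd
dddAAdd
ddAdddd
ddAdAdd
dddAdAd
dddd<Ad
ddddddd
23) ddddddd
ddddddd
ddddddd
dddAAdd
ddAdddd
ddAdAdd
dddA^Ad
ddddAAd
ddddddd
24) ddddddd
ddddddd
ddddddd
dddAAdd
ddAdddd
ddAdAdd
dddAA>d
ddddAAd
ddddddd
25) ddddddd
ddddddd
ddddddd
dddAAdd
ddAdddd
ddAdA^d
dddAAdd
ddddAAd
ddddddd
26) ddddddd
ddddddd
ddddddd
dddAAdd
ddAdddd
ddAdAA>
dddAAdd
ddddAAd
ddddddd
27) ddddddd
ddddddd
ddddddd
dddAAdd
ddAdddd
ddAdAAA
dddAAdv
ddddAAd
ddddddd
28) ddddddd
ddddddd
ddddddd
dddAAdd
ddAdddd
ddAdAAA
dddAA<A
ddddAAd
ddddddd
29) ddddddd
ddddddd
ddddddd
dddAAdd
ddAdddd
ddAdA^A
dddAAAA
ddddAAd
ddddddd
30) ddddddd
ddddddd
ddddddd
dddAAdd
ddAdddd
ddAd<dA
dddAAAA
ddddAAd
ddddddd
31) ddddddd
ddddddd
ddddddd
dddAAdd
ddAdddd
ddAdddA
dddAvAA
ddddAAd
ddddddd
32) ddddddd
ddddddd
ddddddd
dddAAdd
ddAdddd
ddAdddA
dddAd>A
ddddAAd
ddddddd
33) ddddddd
ddddddd
ddddddd
dddAAdd
ddAdddd
ddAdd^A
dddAddA
ddddAAd
ddddddd
34) ddddddd
ddddddd
ddddddd
dddAAdd
ddAdddd
ddAddA>
dddAddA
ddddAAd
ddddddd
35) ddddddd
ddddddd
ddddddd
dddAAdd
ddAddd^
ddAddAd
dddAddA
ddddAAd
ddddddd
36) ddddddd
ddddddd
ddddddd
dddAAdd
>dAdddA
ddAddAd
dddAddA
ddddAAd
ddddddd
37) ddddddd
ddddddd
ddddddd
dddAAdd
AdAdddA
vdAddAd
dddAddA
ddddAAd
ddddddd
38) ddddddd
ddddddd
ddddddd
dddAAdd
AdAdddA
AdAddA<
dddAddA
ddddAAd
ddddddd
39) ddddddd
ddddddd
ddddddd
dddAAdd
AdAddd^
AdAddAA
dddAddA
ddddAAd
ddddddd
40) ddddddd
ddddddd
ddddddd
dddAAdd
AdAdd<d
AdAddAA
dddAddA
ddddAAd
ddddddd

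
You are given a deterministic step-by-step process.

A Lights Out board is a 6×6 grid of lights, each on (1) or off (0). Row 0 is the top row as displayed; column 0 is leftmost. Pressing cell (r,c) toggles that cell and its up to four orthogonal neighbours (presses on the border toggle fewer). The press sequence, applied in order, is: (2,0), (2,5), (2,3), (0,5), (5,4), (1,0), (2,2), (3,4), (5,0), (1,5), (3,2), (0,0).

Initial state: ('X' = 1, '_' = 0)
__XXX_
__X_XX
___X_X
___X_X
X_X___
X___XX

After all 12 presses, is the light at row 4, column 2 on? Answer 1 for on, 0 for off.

gen 0: __XXX_
__X_XX
___X_X
___X_X
X_X___
X___XX
gen 1: __XXX_
X_X_XX
XX_X_X
X__X_X
X_X___
X___XX
gen 2: __XXX_
X_X_X_
XX_XX_
X__X__
X_X___
X___XX
gen 3: __XXX_
X_XXX_
XXX___
X_____
X_X___
X___XX
gen 4: __XX_X
X_XXXX
XXX___
X_____
X_X___
X___XX
gen 5: __XX_X
X_XXXX
XXX___
X_____
X_X_X_
X__X__
gen 6: X_XX_X
_XXXXX
_XX___
X_____
X_X_X_
X__X__
gen 7: X_XX_X
_X_XXX
___X__
X_X___
X_X_X_
X__X__
gen 8: X_XX_X
_X_XXX
___XX_
X_XXXX
X_X___
X__X__
gen 9: X_XX_X
_X_XXX
___XX_
X_XXXX
__X___
_X_X__
gen 10: X_XX__
_X_X__
___XXX
X_XXXX
__X___
_X_X__
gen 11: X_XX__
_X_X__
__XXXX
XX__XX
______
_X_X__
gen 12: _XXX__
XX_X__
__XXXX
XX__XX
______
_X_X__

0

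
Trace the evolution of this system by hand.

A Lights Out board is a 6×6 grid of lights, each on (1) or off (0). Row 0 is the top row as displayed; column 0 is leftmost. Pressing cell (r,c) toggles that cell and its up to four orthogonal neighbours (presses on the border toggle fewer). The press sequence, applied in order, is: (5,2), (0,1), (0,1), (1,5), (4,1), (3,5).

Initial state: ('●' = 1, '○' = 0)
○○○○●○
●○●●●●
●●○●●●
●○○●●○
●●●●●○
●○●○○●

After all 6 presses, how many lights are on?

[0] ○○○○●○
●○●●●●
●●○●●●
●○○●●○
●●●●●○
●○●○○●
[1] ○○○○●○
●○●●●●
●●○●●●
●○○●●○
●●○●●○
●●○●○●
[2] ●●●○●○
●●●●●●
●●○●●●
●○○●●○
●●○●●○
●●○●○●
[3] ○○○○●○
●○●●●●
●●○●●●
●○○●●○
●●○●●○
●●○●○●
[4] ○○○○●●
●○●●○○
●●○●●○
●○○●●○
●●○●●○
●●○●○●
[5] ○○○○●●
●○●●○○
●●○●●○
●●○●●○
○○●●●○
●○○●○●
[6] ○○○○●●
●○●●○○
●●○●●●
●●○●○●
○○●●●●
●○○●○●

21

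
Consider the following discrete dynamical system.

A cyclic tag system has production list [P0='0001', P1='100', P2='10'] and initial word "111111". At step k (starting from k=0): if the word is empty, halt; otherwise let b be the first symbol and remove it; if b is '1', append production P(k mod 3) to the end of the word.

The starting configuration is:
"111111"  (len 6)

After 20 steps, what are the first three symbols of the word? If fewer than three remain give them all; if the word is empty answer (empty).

001

gen 0: "111111"  (len 6)
gen 1: "111110001"  (len 9)
gen 2: "11110001100"  (len 11)
gen 3: "111000110010"  (len 12)
gen 4: "110001100100001"  (len 15)
gen 5: "10001100100001100"  (len 17)
gen 6: "000110010000110010"  (len 18)
gen 7: "00110010000110010"  (len 17)
gen 8: "0110010000110010"  (len 16)
gen 9: "110010000110010"  (len 15)
gen 10: "100100001100100001"  (len 18)
gen 11: "00100001100100001100"  (len 20)
gen 12: "0100001100100001100"  (len 19)
gen 13: "100001100100001100"  (len 18)
gen 14: "00001100100001100100"  (len 20)
gen 15: "0001100100001100100"  (len 19)
gen 16: "001100100001100100"  (len 18)
gen 17: "01100100001100100"  (len 17)
gen 18: "1100100001100100"  (len 16)
gen 19: "1001000011001000001"  (len 19)
gen 20: "001000011001000001100"  (len 21)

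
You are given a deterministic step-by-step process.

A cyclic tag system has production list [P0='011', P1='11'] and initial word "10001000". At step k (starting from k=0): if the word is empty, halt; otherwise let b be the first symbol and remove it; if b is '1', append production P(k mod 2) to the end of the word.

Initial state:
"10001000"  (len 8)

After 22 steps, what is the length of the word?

17

t=0: "10001000"  (len 8)
t=1: "0001000011"  (len 10)
t=2: "001000011"  (len 9)
t=3: "01000011"  (len 8)
t=4: "1000011"  (len 7)
t=5: "000011011"  (len 9)
t=6: "00011011"  (len 8)
t=7: "0011011"  (len 7)
t=8: "011011"  (len 6)
t=9: "11011"  (len 5)
t=10: "101111"  (len 6)
t=11: "01111011"  (len 8)
t=12: "1111011"  (len 7)
t=13: "111011011"  (len 9)
t=14: "1101101111"  (len 10)
t=15: "101101111011"  (len 12)
t=16: "0110111101111"  (len 13)
t=17: "110111101111"  (len 12)
t=18: "1011110111111"  (len 13)
t=19: "011110111111011"  (len 15)
t=20: "11110111111011"  (len 14)
t=21: "1110111111011011"  (len 16)
t=22: "11011111101101111"  (len 17)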